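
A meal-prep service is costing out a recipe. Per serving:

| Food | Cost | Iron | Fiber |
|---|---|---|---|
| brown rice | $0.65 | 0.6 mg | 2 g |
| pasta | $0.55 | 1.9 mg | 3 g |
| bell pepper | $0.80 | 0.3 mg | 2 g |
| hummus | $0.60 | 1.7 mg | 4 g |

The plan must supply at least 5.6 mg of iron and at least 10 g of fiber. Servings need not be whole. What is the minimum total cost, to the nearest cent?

$1.72

The cheapest plan sits at a corner of the feasible region — with two constraints it uses at most two foods.
brown rice only: max(5.6/0.6, 10/2) = 9.333 servings → $6.07.
pasta only: max(5.6/1.9, 10/3) = 3.333 servings → $1.83.
bell pepper only: max(5.6/0.3, 10/2) = 18.67 servings → $14.93.
hummus only: max(5.6/1.7, 10/4) = 3.294 servings → $1.98.
brown rice + pasta with both tight: 1.1 servings and 2.6 servings → $2.15.
brown rice + bell pepper: intersection lies outside the first quadrant.
brown rice + hummus with both targets exact would need a negative amount; discard.
pasta + bell pepper with both tight: 2.828 servings and 0.7586 servings → $2.16.
pasta + hummus with both tight: 2.16 servings and 0.88 servings → $1.72.
bell pepper + hummus: the both-tight solution has a negative serving — not a feasible corner.
The minimum over all feasible corners is $1.72.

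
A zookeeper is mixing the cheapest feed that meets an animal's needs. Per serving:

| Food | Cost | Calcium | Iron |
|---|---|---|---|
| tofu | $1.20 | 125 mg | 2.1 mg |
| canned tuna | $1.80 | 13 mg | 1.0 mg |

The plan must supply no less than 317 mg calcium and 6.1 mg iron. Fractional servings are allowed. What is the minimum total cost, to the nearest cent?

$3.49

Compare the cost at each extreme point of the feasible region.
tofu only: max(317/125, 6.1/2.1) = 2.905 servings → $3.49.
canned tuna only: max(317/13, 6.1/1.0) = 24.38 servings → $43.89.
tofu + canned tuna with both tight: 2.433 servings and 0.9908 servings → $4.70.
So the least-cost plan costs $3.49.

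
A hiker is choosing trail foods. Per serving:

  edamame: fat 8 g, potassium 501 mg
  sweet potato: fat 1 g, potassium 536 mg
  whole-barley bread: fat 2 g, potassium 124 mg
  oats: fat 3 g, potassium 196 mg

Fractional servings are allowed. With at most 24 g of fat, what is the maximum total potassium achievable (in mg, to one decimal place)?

12864.0 mg

Potassium per g fat: sweet potato 536, oats 65.33, edamame 62.62, whole-barley bread 62.
With no serving limits, spend the whole fat allowance on sweet potato: 24 g / 1 g × 536 mg = 12864.0 mg.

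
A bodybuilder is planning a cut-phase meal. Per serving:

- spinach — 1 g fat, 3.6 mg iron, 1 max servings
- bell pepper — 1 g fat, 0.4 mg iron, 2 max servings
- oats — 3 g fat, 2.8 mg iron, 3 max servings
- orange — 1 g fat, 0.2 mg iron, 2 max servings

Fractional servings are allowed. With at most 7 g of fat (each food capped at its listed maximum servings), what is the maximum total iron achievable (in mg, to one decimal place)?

9.2 mg

Iron per g fat: spinach 3.6, oats 0.9333, bell pepper 0.4, orange 0.2.
Take 1 serving of spinach: uses 1 g fat, +3.6 mg iron (running total 3.6 mg).
Take 2 servings of oats: uses 6 g fat, +5.6 mg iron (running total 9.2 mg).
Filling greedily by iron-per-g fat is optimal for one linear limit, giving 9.2 mg.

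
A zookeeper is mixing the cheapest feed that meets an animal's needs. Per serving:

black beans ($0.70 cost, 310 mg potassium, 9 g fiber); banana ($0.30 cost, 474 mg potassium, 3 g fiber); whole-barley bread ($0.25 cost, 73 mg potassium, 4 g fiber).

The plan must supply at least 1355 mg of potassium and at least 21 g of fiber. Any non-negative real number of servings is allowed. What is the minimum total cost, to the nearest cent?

At the optimum either one food covers both requirements or two foods hit both targets exactly; no other combination can be cheaper.
black beans only: max(1355/310, 21/9) = 4.371 servings → $3.06.
banana only: max(1355/474, 21/3) = 7 servings → $2.10.
whole-barley bread only: max(1355/73, 21/4) = 18.56 servings → $4.64.
black beans + banana with both tight: 1.765 servings and 1.704 servings → $1.75.
black beans + whole-barley bread: the both-tight solution has a negative serving — not a feasible corner.
banana + whole-barley bread with both tight: 2.318 servings and 3.512 servings → $1.57.
Cheapest feasible corner: $1.57.

$1.57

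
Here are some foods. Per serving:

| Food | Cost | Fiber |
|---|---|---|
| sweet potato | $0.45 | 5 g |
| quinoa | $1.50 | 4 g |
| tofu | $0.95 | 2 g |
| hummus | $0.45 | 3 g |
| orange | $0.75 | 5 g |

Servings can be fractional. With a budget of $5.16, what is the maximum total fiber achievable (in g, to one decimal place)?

Fiber per dollar: sweet potato 11.11, hummus 6.667, orange 6.667, quinoa 2.667, tofu 2.105.
With no serving limits, spend the whole cost allowance on sweet potato: $5.16 / $0.45 × 5 g = 57.3 g.

57.3 g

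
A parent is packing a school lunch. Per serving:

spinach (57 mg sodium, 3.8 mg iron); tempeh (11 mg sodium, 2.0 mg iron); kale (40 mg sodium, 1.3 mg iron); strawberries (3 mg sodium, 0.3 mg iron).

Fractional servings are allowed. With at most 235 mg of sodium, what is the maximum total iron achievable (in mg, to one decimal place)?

42.7 mg

Iron per mg sodium: tempeh 0.1818, strawberries 0.1, spinach 0.06667, kale 0.0325.
With no serving limits, spend the whole sodium allowance on tempeh: 235 mg / 11 mg × 2.0 mg = 42.7 mg.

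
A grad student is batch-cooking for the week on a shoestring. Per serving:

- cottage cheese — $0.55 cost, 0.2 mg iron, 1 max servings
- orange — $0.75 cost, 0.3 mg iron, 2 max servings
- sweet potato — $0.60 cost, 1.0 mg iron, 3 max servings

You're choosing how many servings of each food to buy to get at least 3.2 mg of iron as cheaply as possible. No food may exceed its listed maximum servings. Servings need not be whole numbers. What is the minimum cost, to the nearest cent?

$2.30

Cost per mg of iron: sweet potato $0.6000, orange $2.5000, cottage cheese $2.7500.
Take 3 servings of sweet potato: +3.0 mg iron for $1.80 (total $1.80, still need 0.2 mg).
Take 0.6667 servings of orange: +0.2 mg iron for $0.50 (total $2.30, still need 0.0 mg).
Filling from the cheapest source first is optimal under one linear minimum: $2.30.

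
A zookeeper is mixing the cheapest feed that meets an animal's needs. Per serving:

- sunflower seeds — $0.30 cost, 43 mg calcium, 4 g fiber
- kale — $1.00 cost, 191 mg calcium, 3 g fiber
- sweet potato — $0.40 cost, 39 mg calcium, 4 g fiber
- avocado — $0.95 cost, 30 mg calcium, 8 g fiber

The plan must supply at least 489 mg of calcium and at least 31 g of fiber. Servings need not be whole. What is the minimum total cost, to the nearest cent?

$3.09

Two binding constraints pin down two serving amounts, so the optimal mix uses at most two foods. The candidates are each food alone (scaled to the tighter of calcium/fiber) and each pair with both constraints tight.
sunflower seeds only: max(489/43, 31/4) = 11.37 servings → $3.41.
kale only: max(489/191, 31/3) = 10.33 servings → $10.33.
sweet potato only: max(489/39, 31/4) = 12.54 servings → $5.02.
avocado only: max(489/30, 31/8) = 16.3 servings → $15.48.
sunflower seeds + kale with both tight: 7.014 servings and 0.9811 servings → $3.09.
sunflower seeds + sweet potato: intersection lies outside the first quadrant.
sunflower seeds + avocado: the both-tight solution has a negative serving — not a feasible corner.
kale + sweet potato with both tight: 1.155 servings and 6.884 servings → $3.91.
kale + avocado with both tight: 2.074 servings and 3.097 servings → $5.02.
sweet potato + avocado: intersection lies outside the first quadrant.
So the least-cost plan costs $3.09.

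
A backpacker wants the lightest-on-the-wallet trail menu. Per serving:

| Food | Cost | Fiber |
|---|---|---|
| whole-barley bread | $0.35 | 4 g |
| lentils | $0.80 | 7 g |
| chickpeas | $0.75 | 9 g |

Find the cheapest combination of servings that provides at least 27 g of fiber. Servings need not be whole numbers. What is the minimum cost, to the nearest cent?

$2.25

Cost per g of fiber: chickpeas $0.0833, whole-barley bread $0.0875, lentils $0.1143.
With no serving limits, use only chickpeas: 27 g / 9 g = 3 servings × $0.75 = $2.25.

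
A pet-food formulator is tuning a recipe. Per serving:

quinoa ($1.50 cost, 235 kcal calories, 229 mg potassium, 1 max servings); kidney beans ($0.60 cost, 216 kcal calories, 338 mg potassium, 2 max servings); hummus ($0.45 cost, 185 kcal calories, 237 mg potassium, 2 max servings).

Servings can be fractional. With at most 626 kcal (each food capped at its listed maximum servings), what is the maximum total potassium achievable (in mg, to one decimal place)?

924.5 mg

Potassium per kcal: kidney beans 1.565, hummus 1.281, quinoa 0.9745.
Take 2 servings of kidney beans: uses 432 kcal, +676.0 mg potassium (running total 676.0 mg).
Take 1.049 servings of hummus: uses 194 kcal, +248.5 mg potassium (running total 924.5 mg).
Filling greedily by potassium-per-kcal is optimal for one linear limit, giving 924.5 mg.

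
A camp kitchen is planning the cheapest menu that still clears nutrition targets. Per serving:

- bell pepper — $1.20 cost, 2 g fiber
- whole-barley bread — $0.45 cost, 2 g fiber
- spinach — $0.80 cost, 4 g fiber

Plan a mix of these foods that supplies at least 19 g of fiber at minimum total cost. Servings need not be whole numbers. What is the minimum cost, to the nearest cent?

Cost per g of fiber: spinach $0.2000, whole-barley bread $0.2250, bell pepper $0.6000.
With no serving limits, use only spinach: 19 g / 4 g = 4.75 servings × $0.80 = $3.80.

$3.80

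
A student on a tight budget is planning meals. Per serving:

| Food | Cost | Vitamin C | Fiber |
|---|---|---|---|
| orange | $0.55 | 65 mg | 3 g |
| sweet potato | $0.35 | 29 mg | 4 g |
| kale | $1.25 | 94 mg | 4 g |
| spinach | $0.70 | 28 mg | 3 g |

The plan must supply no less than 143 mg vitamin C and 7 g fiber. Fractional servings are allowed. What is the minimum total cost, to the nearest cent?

An LP optimum is at a vertex; with two nutrient constraints at most two foods are used. Check each candidate.
orange only: max(143/65, 7/3) = 2.333 servings → $1.28.
sweet potato only: max(143/29, 7/4) = 4.931 servings → $1.73.
kale only: max(143/94, 7/4) = 1.75 servings → $2.19.
spinach only: max(143/28, 7/3) = 5.107 servings → $3.58.
orange + sweet potato with both tight: 2.133 servings and 0.1503 servings → $1.23.
orange + kale with both targets exact would need a negative amount; discard.
orange + spinach with both tight: 2.099 servings and 0.2342 servings → $1.32.
sweet potato + kale with both tight: 0.3308 servings and 1.419 servings → $1.89.
sweet potato + spinach with both targets exact would need a negative amount; discard.
kale + spinach with both tight: 1.371 servings and 0.5059 servings → $2.07.
The minimum over all feasible corners is $1.23.

$1.23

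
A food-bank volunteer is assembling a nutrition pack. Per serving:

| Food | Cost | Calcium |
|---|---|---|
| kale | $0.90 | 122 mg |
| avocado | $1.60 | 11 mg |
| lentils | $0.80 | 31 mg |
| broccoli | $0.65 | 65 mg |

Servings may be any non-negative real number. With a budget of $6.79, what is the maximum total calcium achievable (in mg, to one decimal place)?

920.4 mg

Calcium per dollar: kale 135.6, broccoli 100, lentils 38.75, avocado 6.875.
With no serving limits, spend the whole cost allowance on kale: $6.79 / $0.90 × 122 mg = 920.4 mg.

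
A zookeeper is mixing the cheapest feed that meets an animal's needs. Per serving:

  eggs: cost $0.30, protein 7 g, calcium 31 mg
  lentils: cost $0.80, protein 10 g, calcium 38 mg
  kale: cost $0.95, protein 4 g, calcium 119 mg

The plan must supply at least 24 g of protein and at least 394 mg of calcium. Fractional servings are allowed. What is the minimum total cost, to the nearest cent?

eggs only: max(24/7, 394/31) = 12.71 servings → $3.81.
lentils only: max(24/10, 394/38) = 10.37 servings → $8.29.
kale only: max(24/4, 394/119) = 6 servings → $5.70.
eggs + lentils: the both-tight solution has a negative serving — not a feasible corner.
eggs + kale with both tight: 1.805 servings and 2.841 servings → $3.24.
lentils + kale with both tight: 1.233 servings and 2.917 servings → $3.76.
The minimum over all feasible corners is $3.24.

$3.24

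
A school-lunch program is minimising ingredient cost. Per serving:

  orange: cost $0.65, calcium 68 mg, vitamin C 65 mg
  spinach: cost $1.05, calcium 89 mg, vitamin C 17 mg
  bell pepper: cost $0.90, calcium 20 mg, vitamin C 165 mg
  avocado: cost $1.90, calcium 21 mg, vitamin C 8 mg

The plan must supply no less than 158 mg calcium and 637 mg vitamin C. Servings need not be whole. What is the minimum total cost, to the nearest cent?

$3.87

The cheapest plan sits at a corner of the feasible region — with two constraints it uses at most two foods.
orange only: max(158/68, 637/65) = 9.8 servings → $6.37.
spinach only: max(158/89, 637/17) = 37.47 servings → $39.34.
bell pepper only: max(158/20, 637/165) = 7.9 servings → $7.11.
avocado only: max(158/21, 637/8) = 79.62 servings → $151.29.
orange + spinach with both targets exact would need a negative amount; discard.
orange + bell pepper with both tight: 1.344 servings and 3.331 servings → $3.87.
orange + avocado: intersection lies outside the first quadrant.
spinach + bell pepper with both tight: 0.9292 servings and 3.765 servings → $4.36.
spinach + avocado: the both-tight solution has a negative serving — not a feasible corner.
bell pepper + avocado with both tight: 3.665 servings and 4.033 servings → $10.96.
So the least-cost plan costs $3.87.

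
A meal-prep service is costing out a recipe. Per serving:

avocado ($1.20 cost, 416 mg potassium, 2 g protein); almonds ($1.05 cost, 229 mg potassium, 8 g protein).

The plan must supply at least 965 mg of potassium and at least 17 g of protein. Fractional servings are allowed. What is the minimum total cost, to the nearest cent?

For a min-cost LP with two ≥-constraints, a basic feasible solution has at most two positive variables.
avocado only: max(965/416, 17/2) = 8.5 servings → $10.20.
almonds only: max(965/229, 17/8) = 4.214 servings → $4.42.
avocado + almonds with both tight: 1.333 servings and 1.792 servings → $3.48.
The minimum over all feasible corners is $3.48.

$3.48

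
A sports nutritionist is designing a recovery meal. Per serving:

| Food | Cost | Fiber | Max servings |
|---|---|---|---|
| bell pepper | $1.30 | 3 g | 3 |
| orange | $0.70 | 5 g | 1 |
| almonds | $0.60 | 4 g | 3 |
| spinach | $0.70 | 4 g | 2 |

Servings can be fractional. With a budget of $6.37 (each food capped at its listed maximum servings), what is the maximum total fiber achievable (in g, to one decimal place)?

30.7 g

Fiber per dollar: orange 7.143, almonds 6.667, spinach 5.714, bell pepper 2.308.
Take 1 serving of orange: spends $0.70, +5.0 g fiber (running total 5.0 g).
Take 3 servings of almonds: spends $1.80, +12.0 g fiber (running total 17.0 g).
Take 2 servings of spinach: spends $1.40, +8.0 g fiber (running total 25.0 g).
Take 1.9 servings of bell pepper: spends $2.47, +5.7 g fiber (running total 30.7 g).
Filling greedily by fiber-per-dollar is optimal for one linear limit, giving 30.7 g.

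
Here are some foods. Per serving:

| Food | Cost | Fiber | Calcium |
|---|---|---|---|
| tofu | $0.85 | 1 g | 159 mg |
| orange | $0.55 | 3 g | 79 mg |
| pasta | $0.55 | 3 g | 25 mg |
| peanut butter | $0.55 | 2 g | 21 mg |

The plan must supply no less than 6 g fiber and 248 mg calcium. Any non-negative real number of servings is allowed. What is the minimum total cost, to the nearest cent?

An LP optimum is at a vertex; with two nutrient constraints at most two foods are used. Check each candidate.
tofu only: max(6/1, 248/159) = 6 servings → $5.10.
orange only: max(6/3, 248/79) = 3.139 servings → $1.73.
pasta only: max(6/3, 248/25) = 9.92 servings → $5.46.
peanut butter only: max(6/2, 248/21) = 11.81 servings → $6.50.
tofu + orange with both tight: 0.6784 servings and 1.774 servings → $1.55.
tofu + pasta with both tight: 1.314 servings and 1.562 servings → $1.98.
tofu + peanut butter with both tight: 1.246 servings and 2.377 servings → $2.37.
orange + pasta: intersection lies outside the first quadrant.
orange + peanut butter: intersection lies outside the first quadrant.
pasta + peanut butter: intersection lies outside the first quadrant.
So the least-cost plan costs $1.55.

$1.55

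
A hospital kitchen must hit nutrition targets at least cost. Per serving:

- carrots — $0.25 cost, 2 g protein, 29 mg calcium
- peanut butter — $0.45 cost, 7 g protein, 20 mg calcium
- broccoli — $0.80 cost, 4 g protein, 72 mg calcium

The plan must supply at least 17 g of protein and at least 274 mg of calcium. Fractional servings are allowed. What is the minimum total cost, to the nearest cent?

For a min-cost LP with two ≥-constraints, a basic feasible solution has at most two positive variables.
carrots only: max(17/2, 274/29) = 9.448 servings → $2.36.
peanut butter only: max(17/7, 274/20) = 13.7 servings → $6.17.
broccoli only: max(17/4, 274/72) = 4.25 servings → $3.40.
carrots + peanut butter with both targets exact would need a negative amount; discard.
carrots + broccoli with both tight: 4.571 servings and 1.964 servings → $2.71.
peanut butter + broccoli with both tight: 0.3019 servings and 3.722 servings → $3.11.
The minimum over all feasible corners is $2.36.

$2.36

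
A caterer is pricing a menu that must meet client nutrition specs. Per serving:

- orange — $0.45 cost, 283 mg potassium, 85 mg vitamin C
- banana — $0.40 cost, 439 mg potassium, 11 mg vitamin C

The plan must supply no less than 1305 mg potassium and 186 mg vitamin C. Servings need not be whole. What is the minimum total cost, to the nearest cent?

orange only: max(1305/283, 186/85) = 4.611 servings → $2.08.
banana only: max(1305/439, 186/11) = 16.91 servings → $6.76.
orange + banana with both tight: 1.968 servings and 1.704 servings → $1.57.
The minimum over all feasible corners is $1.57.

$1.57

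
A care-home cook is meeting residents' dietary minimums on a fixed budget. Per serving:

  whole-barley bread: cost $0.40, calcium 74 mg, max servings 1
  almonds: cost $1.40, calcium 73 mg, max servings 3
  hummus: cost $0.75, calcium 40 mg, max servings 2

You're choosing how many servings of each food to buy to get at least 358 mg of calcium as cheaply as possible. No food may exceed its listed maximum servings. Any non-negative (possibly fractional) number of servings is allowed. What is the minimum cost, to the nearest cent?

Cost per mg of calcium: whole-barley bread $0.0054, hummus $0.0187, almonds $0.0192.
Take 1 serving of whole-barley bread: +74.0 mg calcium for $0.40 (total $0.40, still need 284.0 mg).
Take 2 servings of hummus: +80.0 mg calcium for $1.50 (total $1.90, still need 204.0 mg).
Take 2.795 servings of almonds: +204.0 mg calcium for $3.91 (total $5.81, still need 0.0 mg).
Filling from the cheapest source first is optimal under one linear minimum: $5.81.

$5.81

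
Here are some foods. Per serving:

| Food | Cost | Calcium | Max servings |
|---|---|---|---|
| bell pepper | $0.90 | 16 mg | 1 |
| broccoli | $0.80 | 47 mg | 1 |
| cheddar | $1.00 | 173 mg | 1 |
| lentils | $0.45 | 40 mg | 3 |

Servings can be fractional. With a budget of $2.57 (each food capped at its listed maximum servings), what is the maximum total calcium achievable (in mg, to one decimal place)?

Calcium per dollar: cheddar 173, lentils 88.89, broccoli 58.75, bell pepper 17.78.
Take 1 serving of cheddar: spends $1.00, +173.0 mg calcium (running total 173.0 mg).
Take 3 servings of lentils: spends $1.35, +120.0 mg calcium (running total 293.0 mg).
Take 0.275 servings of broccoli: spends $0.22, +12.9 mg calcium (running total 305.9 mg).
Filling greedily by calcium-per-dollar is optimal for one linear limit, giving 305.9 mg.

305.9 mg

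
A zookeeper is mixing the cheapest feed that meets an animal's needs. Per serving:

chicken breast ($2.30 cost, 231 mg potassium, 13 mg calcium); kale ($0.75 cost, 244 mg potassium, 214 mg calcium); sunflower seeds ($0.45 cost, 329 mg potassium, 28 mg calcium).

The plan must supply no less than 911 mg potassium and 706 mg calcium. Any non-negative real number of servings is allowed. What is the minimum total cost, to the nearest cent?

At the optimum either one food covers both requirements or two foods hit both targets exactly; no other combination can be cheaper.
chicken breast only: max(911/231, 706/13) = 54.31 servings → $124.91.
kale only: max(911/244, 706/214) = 3.734 servings → $2.80.
sunflower seeds only: max(911/329, 706/28) = 25.21 servings → $11.35.
chicken breast + kale with both tight: 0.4905 servings and 3.269 servings → $3.58.
chicken breast + sunflower seeds: the both-tight solution has a negative serving — not a feasible corner.
kale + sunflower seeds with both tight: 3.252 servings and 0.3569 servings → $2.60.
So the least-cost plan costs $2.60.

$2.60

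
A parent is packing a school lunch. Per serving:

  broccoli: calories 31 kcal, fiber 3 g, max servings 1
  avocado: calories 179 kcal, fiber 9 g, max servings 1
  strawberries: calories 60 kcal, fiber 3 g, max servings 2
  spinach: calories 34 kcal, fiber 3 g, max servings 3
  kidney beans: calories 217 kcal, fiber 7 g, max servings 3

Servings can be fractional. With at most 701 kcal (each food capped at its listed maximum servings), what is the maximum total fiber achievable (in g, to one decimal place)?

35.7 g

Fiber per kcal: broccoli 0.09677, spinach 0.08824, avocado 0.05028, strawberries 0.05, kidney beans 0.03226.
Take 1 serving of broccoli: uses 31 kcal, +3.0 g fiber (running total 3.0 g).
Take 3 servings of spinach: uses 102 kcal, +9.0 g fiber (running total 12.0 g).
Take 1 serving of avocado: uses 179 kcal, +9.0 g fiber (running total 21.0 g).
Take 2 servings of strawberries: uses 120 kcal, +6.0 g fiber (running total 27.0 g).
Take 1.24 servings of kidney beans: uses 269 kcal, +8.7 g fiber (running total 35.7 g).
Greedy by best ratio exhausts the calories allowance optimally: 35.7 g.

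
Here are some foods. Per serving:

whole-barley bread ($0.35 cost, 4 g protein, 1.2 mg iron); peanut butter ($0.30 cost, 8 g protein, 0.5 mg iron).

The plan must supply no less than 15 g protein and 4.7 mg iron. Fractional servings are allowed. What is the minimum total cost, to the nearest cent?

$1.37

Two binding constraints pin down two serving amounts, so the optimal mix uses at most two foods. The candidates are each food alone (scaled to the tighter of protein/iron) and each pair with both constraints tight.
whole-barley bread only: max(15/4, 4.7/1.2) = 3.917 servings → $1.37.
peanut butter only: max(15/8, 4.7/0.5) = 9.4 servings → $2.82.
whole-barley bread + peanut butter with both targets exact would need a negative amount; discard.
The minimum over all feasible corners is $1.37.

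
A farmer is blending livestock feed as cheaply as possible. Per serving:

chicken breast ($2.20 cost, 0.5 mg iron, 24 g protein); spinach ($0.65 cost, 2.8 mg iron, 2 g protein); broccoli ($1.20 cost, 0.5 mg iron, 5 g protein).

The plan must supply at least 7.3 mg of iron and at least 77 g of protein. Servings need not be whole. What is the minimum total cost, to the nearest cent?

With two linear requirements the optimum uses one or two foods; enumerate the corners.
chicken breast only: max(7.3/0.5, 77/24) = 14.6 servings → $32.12.
spinach only: max(7.3/2.8, 77/2) = 38.5 servings → $25.02.
broccoli only: max(7.3/0.5, 77/5) = 15.4 servings → $18.48.
chicken breast + spinach with both tight: 3.036 servings and 2.065 servings → $8.02.
chicken breast + broccoli with both tight: 0.2105 servings and 14.39 servings → $17.73.
spinach + broccoli with both targets exact would need a negative amount; discard.
So the least-cost plan costs $8.02.

$8.02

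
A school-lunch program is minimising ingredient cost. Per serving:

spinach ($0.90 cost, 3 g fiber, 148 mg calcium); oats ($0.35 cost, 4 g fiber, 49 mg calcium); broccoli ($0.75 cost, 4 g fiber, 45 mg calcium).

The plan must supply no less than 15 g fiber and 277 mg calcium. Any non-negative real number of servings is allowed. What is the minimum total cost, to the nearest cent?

The cheapest plan sits at a corner of the feasible region — with two constraints it uses at most two foods.
spinach only: max(15/3, 277/148) = 5 servings → $4.50.
oats only: max(15/4, 277/49) = 5.653 servings → $1.98.
broccoli only: max(15/4, 277/45) = 6.156 servings → $4.62.
spinach + oats with both tight: 0.8382 servings and 3.121 servings → $1.85.
spinach + broccoli with both tight: 0.9475 servings and 3.039 servings → $3.13.
oats + broccoli with both targets exact would need a negative amount; discard.
So the least-cost plan costs $1.85.

$1.85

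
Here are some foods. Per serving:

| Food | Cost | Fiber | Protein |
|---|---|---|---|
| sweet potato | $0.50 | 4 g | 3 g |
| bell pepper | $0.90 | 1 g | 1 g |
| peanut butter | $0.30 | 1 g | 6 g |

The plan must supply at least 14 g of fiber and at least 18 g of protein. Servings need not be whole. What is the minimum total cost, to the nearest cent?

$2.00

Two binding constraints pin down two serving amounts, so the optimal mix uses at most two foods. The candidates are each food alone (scaled to the tighter of fiber/protein) and each pair with both constraints tight.
sweet potato only: max(14/4, 18/3) = 6 servings → $3.00.
bell pepper only: max(14/1, 18/1) = 18 servings → $16.20.
peanut butter only: max(14/1, 18/6) = 14 servings → $4.20.
sweet potato + bell pepper: intersection lies outside the first quadrant.
sweet potato + peanut butter with both tight: 3.143 servings and 1.429 servings → $2.00.
bell pepper + peanut butter with both tight: 13.2 servings and 0.8 servings → $12.12.
The minimum over all feasible corners is $2.00.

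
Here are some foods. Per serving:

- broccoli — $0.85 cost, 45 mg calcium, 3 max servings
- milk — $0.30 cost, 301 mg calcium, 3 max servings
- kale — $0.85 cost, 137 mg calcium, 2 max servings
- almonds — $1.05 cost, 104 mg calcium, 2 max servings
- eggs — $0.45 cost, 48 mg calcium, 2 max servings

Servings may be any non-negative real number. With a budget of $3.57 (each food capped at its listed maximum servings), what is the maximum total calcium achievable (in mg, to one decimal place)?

1279.9 mg

Calcium per dollar: milk 1003, kale 161.2, eggs 106.7, almonds 99.05, broccoli 52.94.
Take 3 servings of milk: spends $0.90, +903.0 mg calcium (running total 903.0 mg).
Take 2 servings of kale: spends $1.70, +274.0 mg calcium (running total 1177.0 mg).
Take 2 servings of eggs: spends $0.90, +96.0 mg calcium (running total 1273.0 mg).
Take 0.06667 servings of almonds: spends $0.07, +6.9 mg calcium (running total 1279.9 mg).
Filling greedily by calcium-per-dollar is optimal for one linear limit, giving 1279.9 mg.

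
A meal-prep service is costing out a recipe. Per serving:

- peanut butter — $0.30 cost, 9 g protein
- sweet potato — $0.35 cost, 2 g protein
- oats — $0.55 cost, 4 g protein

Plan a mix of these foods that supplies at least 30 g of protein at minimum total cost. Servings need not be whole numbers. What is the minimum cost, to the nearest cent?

$1.00

Cost per g of protein: peanut butter $0.0333, oats $0.1375, sweet potato $0.1750.
With no serving limits, use only peanut butter: 30 g / 9 g = 3.333 servings × $0.30 = $1.00.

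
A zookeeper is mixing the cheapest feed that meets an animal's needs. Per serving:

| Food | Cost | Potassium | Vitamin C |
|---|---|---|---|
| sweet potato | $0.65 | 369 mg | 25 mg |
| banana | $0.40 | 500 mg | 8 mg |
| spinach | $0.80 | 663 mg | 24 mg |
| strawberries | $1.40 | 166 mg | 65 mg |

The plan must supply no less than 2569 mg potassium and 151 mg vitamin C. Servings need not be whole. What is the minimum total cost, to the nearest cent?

$4.10

sweet potato only: max(2569/369, 151/25) = 6.962 servings → $4.53.
banana only: max(2569/500, 151/8) = 18.88 servings → $7.55.
spinach only: max(2569/663, 151/24) = 6.292 servings → $5.03.
strawberries only: max(2569/166, 151/65) = 15.48 servings → $21.67.
sweet potato + banana with both tight: 5.755 servings and 0.8909 servings → $4.10.
sweet potato + spinach with both tight: 4.982 servings and 1.102 servings → $4.12.
sweet potato + strawberries: intersection lies outside the first quadrant.
banana + spinach: intersection lies outside the first quadrant.
banana + strawberries with both tight: 4.553 servings and 1.763 servings → $4.29.
spinach + strawberries with both tight: 3.629 servings and 0.9833 servings → $4.28.
The minimum over all feasible corners is $4.10.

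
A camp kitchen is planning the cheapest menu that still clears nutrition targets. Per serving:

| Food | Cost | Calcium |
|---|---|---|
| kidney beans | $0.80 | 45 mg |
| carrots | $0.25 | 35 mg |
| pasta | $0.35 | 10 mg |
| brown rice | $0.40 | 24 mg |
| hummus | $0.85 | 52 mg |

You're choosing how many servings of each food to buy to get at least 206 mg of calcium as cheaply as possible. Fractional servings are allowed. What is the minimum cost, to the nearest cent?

Cost per mg of calcium: carrots $0.0071, hummus $0.0163, brown rice $0.0167, kidney beans $0.0178, pasta $0.0350.
With no serving limits, use only carrots: 206 mg / 35 mg = 5.886 servings × $0.25 = $1.47.

$1.47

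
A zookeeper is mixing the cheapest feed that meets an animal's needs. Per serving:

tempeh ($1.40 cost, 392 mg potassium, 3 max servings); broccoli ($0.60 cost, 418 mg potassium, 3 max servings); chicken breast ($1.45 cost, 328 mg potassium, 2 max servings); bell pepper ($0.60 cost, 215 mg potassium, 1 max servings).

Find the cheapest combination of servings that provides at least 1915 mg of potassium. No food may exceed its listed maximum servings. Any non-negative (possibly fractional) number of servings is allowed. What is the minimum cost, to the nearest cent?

Cost per mg of potassium: broccoli $0.0014, bell pepper $0.0028, tempeh $0.0036, chicken breast $0.0044.
Take 3 servings of broccoli: +1254.0 mg potassium for $1.80 (total $1.80, still need 661.0 mg).
Take 1 serving of bell pepper: +215.0 mg potassium for $0.60 (total $2.40, still need 446.0 mg).
Take 1.138 servings of tempeh: +446.0 mg potassium for $1.59 (total $3.99, still need 0.0 mg).
Filling from the cheapest source first is optimal under one linear minimum: $3.99.

$3.99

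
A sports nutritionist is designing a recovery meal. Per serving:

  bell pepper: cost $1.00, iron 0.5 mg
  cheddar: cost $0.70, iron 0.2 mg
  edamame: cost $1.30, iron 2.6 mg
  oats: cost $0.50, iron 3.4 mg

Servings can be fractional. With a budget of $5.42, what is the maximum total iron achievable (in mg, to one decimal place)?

36.9 mg

Iron per dollar: oats 6.8, edamame 2, bell pepper 0.5, cheddar 0.2857.
With no serving limits, spend the whole cost allowance on oats: $5.42 / $0.50 × 3.4 mg = 36.9 mg.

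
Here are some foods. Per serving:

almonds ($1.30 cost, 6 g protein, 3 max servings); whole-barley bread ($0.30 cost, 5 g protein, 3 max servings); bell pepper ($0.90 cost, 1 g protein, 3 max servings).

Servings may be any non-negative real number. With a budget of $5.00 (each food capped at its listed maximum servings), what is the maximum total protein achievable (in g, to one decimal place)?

Protein per dollar: whole-barley bread 16.67, almonds 4.615, bell pepper 1.111.
Take 3 servings of whole-barley bread: spends $0.90, +15.0 g protein (running total 15.0 g).
Take 3 servings of almonds: spends $3.90, +18.0 g protein (running total 33.0 g).
Take 0.2222 servings of bell pepper: spends $0.20, +0.2 g protein (running total 33.2 g).
Filling greedily by protein-per-dollar is optimal for one linear limit, giving 33.2 g.

33.2 g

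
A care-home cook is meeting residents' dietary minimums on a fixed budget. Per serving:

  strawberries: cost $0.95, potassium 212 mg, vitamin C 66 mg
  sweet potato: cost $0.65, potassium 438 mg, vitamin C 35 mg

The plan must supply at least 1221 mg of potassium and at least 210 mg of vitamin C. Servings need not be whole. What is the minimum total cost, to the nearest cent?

At the optimum either one food covers both requirements or two foods hit both targets exactly; no other combination can be cheaper.
strawberries only: max(1221/212, 210/66) = 5.759 servings → $5.47.
sweet potato only: max(1221/438, 210/35) = 6 servings → $3.90.
strawberries + sweet potato with both tight: 2.292 servings and 1.678 servings → $3.27.
The minimum over all feasible corners is $3.27.

$3.27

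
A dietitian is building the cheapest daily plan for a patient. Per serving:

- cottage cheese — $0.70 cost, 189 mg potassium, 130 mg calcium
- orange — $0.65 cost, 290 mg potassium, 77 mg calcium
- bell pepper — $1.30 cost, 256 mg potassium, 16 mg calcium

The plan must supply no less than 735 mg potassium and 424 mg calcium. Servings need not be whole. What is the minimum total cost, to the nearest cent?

This is a tiny linear program; its minimum lies at a vertex of the feasible set. List the vertices and price them.
cottage cheese only: max(735/189, 424/130) = 3.889 servings → $2.72.
orange only: max(735/290, 424/77) = 5.506 servings → $3.58.
bell pepper only: max(735/256, 424/16) = 26.5 servings → $34.45.
cottage cheese + orange with both tight: 2.867 servings and 0.6659 servings → $2.44.
cottage cheese + bell pepper with both tight: 3.199 servings and 0.5095 servings → $2.90.
orange + bell pepper with both targets exact would need a negative amount; discard.
The minimum over all feasible corners is $2.44.

$2.44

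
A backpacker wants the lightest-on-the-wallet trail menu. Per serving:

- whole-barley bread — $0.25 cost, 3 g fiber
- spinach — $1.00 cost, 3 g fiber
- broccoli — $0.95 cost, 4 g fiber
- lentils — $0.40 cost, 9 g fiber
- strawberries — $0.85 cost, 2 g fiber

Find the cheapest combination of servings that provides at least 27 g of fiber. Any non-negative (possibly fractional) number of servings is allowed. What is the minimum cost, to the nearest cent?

Cost per g of fiber: lentils $0.0444, whole-barley bread $0.0833, broccoli $0.2375, spinach $0.3333, strawberries $0.4250.
With no serving limits, use only lentils: 27 g / 9 g = 3 servings × $0.40 = $1.20.

$1.20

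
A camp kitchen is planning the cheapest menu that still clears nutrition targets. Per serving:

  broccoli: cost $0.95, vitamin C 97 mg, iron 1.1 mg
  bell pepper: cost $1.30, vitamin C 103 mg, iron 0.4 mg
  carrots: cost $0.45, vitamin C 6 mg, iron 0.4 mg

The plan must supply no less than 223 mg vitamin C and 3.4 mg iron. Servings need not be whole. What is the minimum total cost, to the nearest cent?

$2.94

Two binding constraints pin down two serving amounts, so the optimal mix uses at most two foods. The candidates are each food alone (scaled to the tighter of vitamin C/iron) and each pair with both constraints tight.
broccoli only: max(223/97, 3.4/1.1) = 3.091 servings → $2.94.
bell pepper only: max(223/103, 3.4/0.4) = 8.5 servings → $11.05.
carrots only: max(223/6, 3.4/0.4) = 37.17 servings → $16.73.
broccoli + bell pepper with both targets exact would need a negative amount; discard.
broccoli + carrots with both tight: 2.137 servings and 2.624 servings → $3.21.
bell pepper + carrots with both tight: 1.773 servings and 6.727 servings → $5.33.
So the least-cost plan costs $2.94.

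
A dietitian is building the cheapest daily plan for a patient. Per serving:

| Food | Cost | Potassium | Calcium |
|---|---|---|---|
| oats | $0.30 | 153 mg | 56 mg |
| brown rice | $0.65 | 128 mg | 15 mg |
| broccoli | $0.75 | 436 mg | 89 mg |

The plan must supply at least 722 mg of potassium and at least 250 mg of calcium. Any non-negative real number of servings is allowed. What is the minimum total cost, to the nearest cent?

$1.39

The cheapest plan sits at a corner of the feasible region — with two constraints it uses at most two foods.
oats only: max(722/153, 250/56) = 4.719 servings → $1.42.
brown rice only: max(722/128, 250/15) = 16.67 servings → $10.83.
broccoli only: max(722/436, 250/89) = 2.809 servings → $2.11.
oats + brown rice with both tight: 4.344 servings and 0.4478 servings → $1.59.
oats + broccoli with both tight: 4.143 servings and 0.2021 servings → $1.39.
brown rice + broccoli: the both-tight solution has a negative serving — not a feasible corner.
So the least-cost plan costs $1.39.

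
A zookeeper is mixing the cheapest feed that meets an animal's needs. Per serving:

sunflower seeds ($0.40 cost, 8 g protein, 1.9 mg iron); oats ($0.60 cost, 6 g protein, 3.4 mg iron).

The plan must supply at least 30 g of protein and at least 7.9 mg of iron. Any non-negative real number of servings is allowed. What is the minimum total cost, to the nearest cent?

$1.62

sunflower seeds only: max(30/8, 7.9/1.9) = 4.158 servings → $1.66.
oats only: max(30/6, 7.9/3.4) = 5 servings → $3.00.
sunflower seeds + oats with both tight: 3.456 servings and 0.3924 servings → $1.62.
The minimum over all feasible corners is $1.62.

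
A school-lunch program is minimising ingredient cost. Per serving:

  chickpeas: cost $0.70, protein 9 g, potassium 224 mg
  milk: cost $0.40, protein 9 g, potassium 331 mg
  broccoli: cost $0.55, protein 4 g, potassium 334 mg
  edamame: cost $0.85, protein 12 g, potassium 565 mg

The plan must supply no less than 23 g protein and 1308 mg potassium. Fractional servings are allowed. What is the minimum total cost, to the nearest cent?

An LP optimum is at a vertex; with two nutrient constraints at most two foods are used. Check each candidate.
chickpeas only: max(23/9, 1308/224) = 5.839 servings → $4.09.
milk only: max(23/9, 1308/331) = 3.952 servings → $1.58.
broccoli only: max(23/4, 1308/334) = 5.75 servings → $3.16.
edamame only: max(23/12, 1308/565) = 2.315 servings → $1.97.
chickpeas + milk with both targets exact would need a negative amount; discard.
chickpeas + broccoli with both tight: 1.161 servings and 3.137 servings → $2.54.
chickpeas + edamame: the both-tight solution has a negative serving — not a feasible corner.
milk + broccoli with both tight: 1.457 servings and 2.473 servings → $1.94.
milk + edamame: the both-tight solution has a negative serving — not a feasible corner.
broccoli + edamame with both tight: 1.545 servings and 1.402 servings → $2.04.
Cheapest feasible corner: $1.58.

$1.58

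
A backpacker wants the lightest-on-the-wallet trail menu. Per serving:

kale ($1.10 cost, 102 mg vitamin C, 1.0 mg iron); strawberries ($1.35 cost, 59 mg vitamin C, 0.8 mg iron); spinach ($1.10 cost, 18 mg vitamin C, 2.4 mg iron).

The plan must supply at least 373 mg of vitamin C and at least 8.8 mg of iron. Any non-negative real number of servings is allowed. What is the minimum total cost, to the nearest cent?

$6.12

Two binding constraints pin down two serving amounts, so the optimal mix uses at most two foods. The candidates are each food alone (scaled to the tighter of vitamin C/iron) and each pair with both constraints tight.
kale only: max(373/102, 8.8/1.0) = 8.8 servings → $9.68.
strawberries only: max(373/59, 8.8/0.8) = 11 servings → $14.85.
spinach only: max(373/18, 8.8/2.4) = 20.72 servings → $22.79.
kale + strawberries: the both-tight solution has a negative serving — not a feasible corner.
kale + spinach with both tight: 3.249 servings and 2.313 servings → $6.12.
strawberries + spinach with both tight: 5.792 servings and 1.736 servings → $9.73.
So the least-cost plan costs $6.12.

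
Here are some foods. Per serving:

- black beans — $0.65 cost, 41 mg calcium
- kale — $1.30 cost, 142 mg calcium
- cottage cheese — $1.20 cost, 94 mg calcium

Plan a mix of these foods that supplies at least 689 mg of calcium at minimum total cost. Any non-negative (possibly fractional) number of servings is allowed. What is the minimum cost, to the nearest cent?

Cost per mg of calcium: kale $0.0092, cottage cheese $0.0128, black beans $0.0159.
With no serving limits, use only kale: 689 mg / 142 mg = 4.852 servings × $1.30 = $6.31.

$6.31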